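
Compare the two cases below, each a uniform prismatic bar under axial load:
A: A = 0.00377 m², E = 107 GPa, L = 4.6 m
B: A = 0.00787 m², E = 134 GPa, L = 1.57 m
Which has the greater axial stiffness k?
Model: a uniform prismatic bar under axial load, so k = (A·E) / L (SI units).
  A: k = (0.00377 × (1.07 × 10¹¹)) / 4.6 = 8.769 × 10⁷ N/m = 87.69 MN/m
  B: k = (0.00787 × (1.34 × 10¹¹)) / 1.57 = 6.717 × 10⁸ N/m = 671.7 MN/m
671.7 MN/m > 87.69 MN/m, so B is larger.
Final answer: B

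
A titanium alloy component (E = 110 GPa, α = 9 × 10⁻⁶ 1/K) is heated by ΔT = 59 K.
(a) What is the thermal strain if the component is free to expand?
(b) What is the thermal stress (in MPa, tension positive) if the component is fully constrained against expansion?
(a) Free thermal strain ε_th = α·ΔT = (9 × 10⁻⁶) × 59 = 0.000531
(b) Fully constrained, the expansion is suppressed, so σ = -E·α·ΔT. Convert E = 110 GPa = 1.1 × 10¹¹ Pa.
  σ = -(1.1 × 10¹¹) × (9 × 10⁻⁶) × 59 = -5.841 × 10⁷ Pa = -58.41 MPa (compressive)
Final answer: (a) ε_th = 0.000531, (b) σ = -58.41 MPa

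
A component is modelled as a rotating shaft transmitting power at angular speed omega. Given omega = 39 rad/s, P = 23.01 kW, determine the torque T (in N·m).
Model: a rotating shaft transmitting power at angular speed omega, so P = T·omega.
Solve for T: T = P / omega.
Convert to SI units:
  P = 23.01 kW = 23010 W
Substitute:
  T = 23010 / 39
  T = 590 N·m
Final answer: T = 590 N·m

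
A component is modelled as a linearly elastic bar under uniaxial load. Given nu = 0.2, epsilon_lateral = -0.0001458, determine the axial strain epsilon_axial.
Model: a linearly elastic bar under uniaxial load, so epsilon_lateral = -nu·epsilon_axial.
Solve for epsilon_axial: epsilon_axial = -epsilon_lateral / nu.
Substitute:
  epsilon_axial = -(-0.0001458) / 0.2
  epsilon_axial = 0.000729
Final answer: epsilon_axial = 0.000729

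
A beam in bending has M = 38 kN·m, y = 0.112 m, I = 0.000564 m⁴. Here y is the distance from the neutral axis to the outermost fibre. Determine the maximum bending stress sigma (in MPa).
Model: a beam in bending, so sigma = (M·y) / I.
Convert to SI units:
  M = 38 kN·m = 38000 N·m
Substitute:
  sigma = (38000 × 0.112) / 0.000564
  sigma = 7.546 × 10⁶ Pa
Convert: sigma = 7.546 × 10⁶ Pa = 7.546 MPa
Final answer: sigma = 7.546 MPa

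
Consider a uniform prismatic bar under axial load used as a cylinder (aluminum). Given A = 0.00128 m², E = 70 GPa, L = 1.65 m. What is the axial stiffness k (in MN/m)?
Model: a uniform prismatic bar under axial load, so k = (A·E) / L.
Convert to SI units:
  E = 70 GPa = 7 × 10¹⁰ Pa
Substitute:
  k = (0.00128 × (7 × 10¹⁰)) / 1.65
  k = 5.43 × 10⁷ N/m
Convert: k = 5.43 × 10⁷ N/m = 54.3 MN/m
Final answer: k = 54.3 MN/m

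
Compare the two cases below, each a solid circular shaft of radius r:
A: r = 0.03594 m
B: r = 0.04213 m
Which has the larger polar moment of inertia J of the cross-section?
Model: a solid circular shaft of radius r, so J = (π·r^4) / 2 (SI units).
  A: J = (π × 0.03594^4) / 2 = 2.621 × 10⁻⁶ m⁴
  B: J = (π × 0.04213^4) / 2 = 4.949 × 10⁻⁶ m⁴
4.949 × 10⁻⁶ m⁴ > 2.621 × 10⁻⁶ m⁴, so B is larger.
Final answer: B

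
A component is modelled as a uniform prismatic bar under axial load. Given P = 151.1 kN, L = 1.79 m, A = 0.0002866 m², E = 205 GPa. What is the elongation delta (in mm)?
Model: a uniform prismatic bar under axial load, so delta = (P·L) / (A·E).
Convert to SI units:
  P = 151.1 kN = 151100 N
  E = 205 GPa = 2.05 × 10¹¹ Pa
Substitute:
  delta = (151100 × 1.79) / (0.0002866 × (2.05 × 10¹¹))
  delta = 0.004603 m
Convert: delta = 0.004603 m = 4.603 mm
Final answer: delta = 4.603 mm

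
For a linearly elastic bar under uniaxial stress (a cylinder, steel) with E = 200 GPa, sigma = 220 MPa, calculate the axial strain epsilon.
Model: a linearly elastic bar under uniaxial stress, so sigma = E·epsilon.
Solve for epsilon: epsilon = sigma / E.
Convert to SI units:
  E = 200 GPa = 2 × 10¹¹ Pa
  sigma = 220 MPa = 2.2 × 10⁸ Pa
Substitute:
  epsilon = (2.2 × 10⁸) / (2 × 10¹¹)
  epsilon = 0.0011
Final answer: epsilon = 0.0011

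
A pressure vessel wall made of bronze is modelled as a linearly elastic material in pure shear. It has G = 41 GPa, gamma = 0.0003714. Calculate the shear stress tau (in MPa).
Model: a linearly elastic material in pure shear, so tau = G·gamma.
Convert to SI units:
  G = 41 GPa = 4.1 × 10¹⁰ Pa
Substitute:
  tau = (4.1 × 10¹⁰) × 0.0003714
  tau = 1.523 × 10⁷ Pa
Convert: tau = 1.523 × 10⁷ Pa = 15.23 MPa
Final answer: tau = 15.23 MPa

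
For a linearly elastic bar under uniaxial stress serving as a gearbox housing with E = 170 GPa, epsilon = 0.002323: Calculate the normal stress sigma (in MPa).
Model: a linearly elastic bar under uniaxial stress, so sigma = E·epsilon.
Convert to SI units:
  E = 170 GPa = 1.7 × 10¹¹ Pa
Substitute:
  sigma = (1.7 × 10¹¹) × 0.002323
  sigma = 3.949 × 10⁸ Pa
Convert: sigma = 3.949 × 10⁸ Pa = 394.9 MPa
Final answer: sigma = 394.9 MPa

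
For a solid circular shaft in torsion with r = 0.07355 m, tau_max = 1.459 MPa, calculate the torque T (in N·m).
Model: a solid circular shaft in torsion, so tau_max = (2·T) / (π·r^3).
Solve for T: T = (π·tau_max·r^3) / 2.
Convert to SI units:
  tau_max = 1.459 MPa = 1.459 × 10⁶ Pa
Substitute:
  T = (π × (1.459 × 10⁶) × 0.07355^3) / 2
  T = 911.8 N·m
Final answer: T = 911.8 N·m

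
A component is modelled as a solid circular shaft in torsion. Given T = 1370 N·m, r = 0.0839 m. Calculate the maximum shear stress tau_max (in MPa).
Model: a solid circular shaft in torsion, so tau_max = (2·T) / (π·r^3).
Substitute:
  tau_max = (2 × 1370) / (π × 0.0839^3)
  tau_max = 1.477 × 10⁶ Pa
Convert: tau_max = 1.477 × 10⁶ Pa = 1.477 MPa
Final answer: tau_max = 1.477 MPa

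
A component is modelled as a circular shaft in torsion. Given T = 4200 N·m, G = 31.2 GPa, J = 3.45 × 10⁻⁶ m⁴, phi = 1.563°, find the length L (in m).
Model: a circular shaft in torsion, so phi = (T·L) / (G·J).
Solve for L: L = (phi·G·J) / T.
Convert to SI units:
  G = 31.2 GPa = 3.12 × 10¹⁰ Pa
  phi = 1.563° = 0.02728 rad
Substitute:
  L = (0.02728 × (3.12 × 10¹⁰) × (3.45 × 10⁻⁶)) / 4200
  L = 0.6991 m
Final answer: L = 0.6991 m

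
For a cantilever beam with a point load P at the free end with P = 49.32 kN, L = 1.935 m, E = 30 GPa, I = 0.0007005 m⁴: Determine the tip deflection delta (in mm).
Model: a cantilever beam with a point load P at the free end, so delta = (P·L^3) / (3·E·I).
Convert to SI units:
  P = 49.32 kN = 49320 N
  E = 30 GPa = 3 × 10¹⁰ Pa
Substitute:
  delta = (49320 × 1.935^3) / (3 × (3 × 10¹⁰) × 0.0007005)
  delta = 0.005668 m
Convert: delta = 0.005668 m = 5.668 mm
Final answer: delta = 5.668 mm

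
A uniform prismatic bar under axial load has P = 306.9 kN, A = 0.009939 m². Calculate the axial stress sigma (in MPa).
Model: a uniform prismatic bar under axial load, so sigma = P / A.
Convert to SI units:
  P = 306.9 kN = 306900 N
Substitute:
  sigma = 306900 / 0.009939
  sigma = 3.088 × 10⁷ Pa
Convert: sigma = 3.088 × 10⁷ Pa = 30.88 MPa
Final answer: sigma = 30.88 MPa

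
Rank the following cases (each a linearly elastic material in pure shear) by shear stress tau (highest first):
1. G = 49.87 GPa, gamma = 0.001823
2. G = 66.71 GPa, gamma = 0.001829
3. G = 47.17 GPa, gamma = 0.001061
Model: a linearly elastic material in pure shear, so tau = G·gamma (SI units).
  Case 1: tau = (4.987 × 10¹⁰) × 0.001823 = 9.091 × 10⁷ Pa = 90.91 MPa
  Case 2: tau = (6.671 × 10¹⁰) × 0.001829 = 1.22 × 10⁸ Pa = 122 MPa
  Case 3: tau = (4.717 × 10¹⁰) × 0.001061 = 5.005 × 10⁷ Pa = 50.05 MPa
Ordering: 122 MPa (case 2) > 90.91 MPa (case 1) > 50.05 MPa (case 3)
Final answer: 2, 1, 3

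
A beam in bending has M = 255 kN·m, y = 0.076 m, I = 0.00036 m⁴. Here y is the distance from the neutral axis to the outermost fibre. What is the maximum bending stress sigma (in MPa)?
Model: a beam in bending, so sigma = (M·y) / I.
Convert to SI units:
  M = 255 kN·m = 255000 N·m
Substitute:
  sigma = (255000 × 0.076) / 0.00036
  sigma = 5.383 × 10⁷ Pa
Convert: sigma = 5.383 × 10⁷ Pa = 53.83 MPa
Final answer: sigma = 53.83 MPa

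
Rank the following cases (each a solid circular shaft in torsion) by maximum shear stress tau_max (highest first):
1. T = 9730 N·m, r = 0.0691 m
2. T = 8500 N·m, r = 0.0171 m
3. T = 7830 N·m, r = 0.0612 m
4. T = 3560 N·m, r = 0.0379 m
Model: a solid circular shaft in torsion, so tau_max = (2·T) / (π·r^3) (SI units).
  Case 1: tau_max = (2 × 9730) / (π × 0.0691^3) = 1.877 × 10⁷ Pa = 18.77 MPa
  Case 2: tau_max = (2 × 8500) / (π × 0.0171^3) = 1.082 × 10⁹ Pa = 1082 MPa
  Case 3: tau_max = (2 × 7830) / (π × 0.0612^3) = 2.175 × 10⁷ Pa = 21.75 MPa
  Case 4: tau_max = (2 × 3560) / (π × 0.0379^3) = 4.163 × 10⁷ Pa = 41.63 MPa
Ordering: 1082 MPa (case 2) > 41.63 MPa (case 4) > 21.75 MPa (case 3) > 18.77 MPa (case 1)
Final answer: 2, 4, 3, 1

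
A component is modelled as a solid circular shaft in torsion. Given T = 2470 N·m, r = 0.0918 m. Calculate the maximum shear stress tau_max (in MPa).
Model: a solid circular shaft in torsion, so tau_max = (2·T) / (π·r^3).
Substitute:
  tau_max = (2 × 2470) / (π × 0.0918^3)
  tau_max = 2.033 × 10⁶ Pa
Convert: tau_max = 2.033 × 10⁶ Pa = 2.033 MPa
Final answer: tau_max = 2.033 MPa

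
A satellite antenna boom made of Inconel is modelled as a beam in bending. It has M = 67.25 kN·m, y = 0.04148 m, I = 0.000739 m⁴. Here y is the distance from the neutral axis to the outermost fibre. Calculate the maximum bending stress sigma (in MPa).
Model: a beam in bending, so sigma = (M·y) / I.
Convert to SI units:
  M = 67.25 kN·m = 67250 N·m
Substitute:
  sigma = (67250 × 0.04148) / 0.000739
  sigma = 3.775 × 10⁶ Pa
Convert: sigma = 3.775 × 10⁶ Pa = 3.775 MPa
Final answer: sigma = 3.775 MPa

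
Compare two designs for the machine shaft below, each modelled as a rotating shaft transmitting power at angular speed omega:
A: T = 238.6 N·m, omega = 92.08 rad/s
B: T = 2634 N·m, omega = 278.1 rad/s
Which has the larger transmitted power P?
Model: a rotating shaft transmitting power at angular speed omega, so P = T·omega (SI units).
  A: P = 238.6 × 92.08 = 21970 W = 21.97 kW
  B: P = 2634 × 278.1 = 732500 W = 732.5 kW
732.5 kW > 21.97 kW, so B is larger.
Final answer: B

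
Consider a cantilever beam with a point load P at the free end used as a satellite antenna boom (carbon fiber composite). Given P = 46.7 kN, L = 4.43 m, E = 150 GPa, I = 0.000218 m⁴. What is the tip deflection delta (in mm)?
Model: a cantilever beam with a point load P at the free end, so delta = (P·L^3) / (3·E·I).
Convert to SI units:
  P = 46.7 kN = 46700 N
  E = 150 GPa = 1.5 × 10¹¹ Pa
Substitute:
  delta = (46700 × 4.43^3) / (3 × (1.5 × 10¹¹) × 0.000218)
  delta = 0.04139 m
Convert: delta = 0.04139 m = 41.39 mm
Final answer: delta = 41.39 mm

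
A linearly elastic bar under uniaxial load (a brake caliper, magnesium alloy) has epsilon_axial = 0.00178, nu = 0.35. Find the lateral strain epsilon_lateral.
Model: a linearly elastic bar under uniaxial load, so epsilon_lateral = -nu·epsilon_axial.
Substitute:
  epsilon_lateral = -(0.35 × 0.00178)
  epsilon_lateral = -0.000623
Final answer: epsilon_lateral = -0.000623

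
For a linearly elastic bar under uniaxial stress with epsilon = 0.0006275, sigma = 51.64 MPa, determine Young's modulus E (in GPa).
Model: a linearly elastic bar under uniaxial stress, so sigma = E·epsilon.
Solve for E: E = sigma / epsilon.
Convert to SI units:
  sigma = 51.64 MPa = 5.164 × 10⁷ Pa
Substitute:
  E = (5.164 × 10⁷) / 0.0006275
  E = 8.229 × 10¹⁰ Pa
Convert: E = 8.229 × 10¹⁰ Pa = 82.29 GPa
Final answer: E = 82.29 GPa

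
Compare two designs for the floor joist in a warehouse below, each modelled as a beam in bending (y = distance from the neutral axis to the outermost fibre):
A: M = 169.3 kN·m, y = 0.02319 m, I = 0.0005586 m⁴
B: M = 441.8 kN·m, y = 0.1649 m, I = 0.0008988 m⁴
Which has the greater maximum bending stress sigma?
Model: a beam in bending (y = distance from the neutral axis to the outermost fibre), so sigma = (M·y) / I (SI units).
  A: sigma = (169300 × 0.02319) / 0.0005586 = 7.028 × 10⁶ Pa = 7.028 MPa
  B: sigma = (441800 × 0.1649) / 0.0008988 = 8.106 × 10⁷ Pa = 81.06 MPa
81.06 MPa > 7.028 MPa, so B is larger.
Final answer: B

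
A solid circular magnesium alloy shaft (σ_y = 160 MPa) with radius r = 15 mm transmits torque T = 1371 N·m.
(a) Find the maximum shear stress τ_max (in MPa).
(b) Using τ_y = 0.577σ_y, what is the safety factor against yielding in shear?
(a) For a solid circular shaft, τ_max = T·r/J with J = π·r^4/2, i.e. τ_max = 2·T / (π·r^3). Convert r = 15 mm = 0.015 m.
  τ_max = (2 × 1371) / (π × 0.015^3) = 2.586 × 10⁸ Pa = 258.6 MPa
(b) τ_y = 0.577 × 160 = 92.32 MPa
  SF = τ_y/τ_max = 92.32 / 258.6 = 0.357
Final answer: (a) τ_max = 258.6 MPa, (b) SF = 0.357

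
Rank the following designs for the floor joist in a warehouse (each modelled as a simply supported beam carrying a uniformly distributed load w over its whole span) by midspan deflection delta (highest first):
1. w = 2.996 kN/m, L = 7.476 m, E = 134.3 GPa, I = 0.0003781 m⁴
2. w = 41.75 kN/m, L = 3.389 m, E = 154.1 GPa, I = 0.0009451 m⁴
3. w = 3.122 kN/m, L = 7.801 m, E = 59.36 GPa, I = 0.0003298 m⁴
Model: a simply supported beam carrying a uniformly distributed load w over its whole span, so delta = (5·w·L^4) / (384·E·I) (SI units).
  Case 1: delta = (5 × 2996 × 7.476^4) / (384 × (1.343 × 10¹¹) × 0.0003781) = 0.0024 m = 2.4 mm
  Case 2: delta = (5 × 41750 × 3.389^4) / (384 × (1.541 × 10¹¹) × 0.0009451) = 0.0004924 m = 0.4924 mm
  Case 3: delta = (5 × 3122 × 7.801^4) / (384 × (5.936 × 10¹⁰) × 0.0003298) = 0.00769 m = 7.69 mm
Ordering: 7.69 mm (case 3) > 2.4 mm (case 1) > 0.4924 mm (case 2)
Final answer: 3, 1, 2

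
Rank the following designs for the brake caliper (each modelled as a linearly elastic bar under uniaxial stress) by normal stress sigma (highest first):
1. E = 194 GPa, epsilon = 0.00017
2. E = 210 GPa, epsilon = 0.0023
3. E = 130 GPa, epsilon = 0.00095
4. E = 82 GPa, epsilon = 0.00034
Model: a linearly elastic bar under uniaxial stress, so sigma = E·epsilon (SI units).
  Case 1: sigma = (1.94 × 10¹¹) × 0.00017 = 3.298 × 10⁷ Pa = 32.98 MPa
  Case 2: sigma = (2.1 × 10¹¹) × 0.0023 = 4.83 × 10⁸ Pa = 483 MPa
  Case 3: sigma = (1.3 × 10¹¹) × 0.00095 = 1.235 × 10⁸ Pa = 123.5 MPa
  Case 4: sigma = (8.2 × 10¹⁰) × 0.00034 = 2.788 × 10⁷ Pa = 27.88 MPa
Ordering: 483 MPa (case 2) > 123.5 MPa (case 3) > 32.98 MPa (case 1) > 27.88 MPa (case 4)
Final answer: 2, 3, 1, 4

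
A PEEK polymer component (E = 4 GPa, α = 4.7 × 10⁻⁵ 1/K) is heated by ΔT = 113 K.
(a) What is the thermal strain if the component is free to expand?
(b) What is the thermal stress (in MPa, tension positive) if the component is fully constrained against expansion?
(a) Free thermal strain ε_th = α·ΔT = (4.7 × 10⁻⁵) × 113 = 0.005311
(b) Fully constrained, the expansion is suppressed, so σ = -E·α·ΔT. Convert E = 4 GPa = 4 × 10⁹ Pa.
  σ = -(4 × 10⁹) × (4.7 × 10⁻⁵) × 113 = -2.124 × 10⁷ Pa = -21.24 MPa (compressive)
Final answer: (a) ε_th = 0.005311, (b) σ = -21.24 MPa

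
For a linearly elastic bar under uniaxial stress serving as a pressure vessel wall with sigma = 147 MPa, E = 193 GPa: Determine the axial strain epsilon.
Model: a linearly elastic bar under uniaxial stress, so epsilon = sigma / E.
Convert to SI units:
  sigma = 147 MPa = 1.47 × 10⁸ Pa
  E = 193 GPa = 1.93 × 10¹¹ Pa
Substitute:
  epsilon = (1.47 × 10⁸) / (1.93 × 10¹¹)
  epsilon = 0.0007617
Final answer: epsilon = 0.0007617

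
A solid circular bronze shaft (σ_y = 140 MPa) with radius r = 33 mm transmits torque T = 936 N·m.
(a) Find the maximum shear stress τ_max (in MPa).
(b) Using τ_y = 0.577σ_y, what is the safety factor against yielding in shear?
(a) For a solid circular shaft, τ_max = T·r/J with J = π·r^4/2, i.e. τ_max = 2·T / (π·r^3). Convert r = 33 mm = 0.033 m.
  τ_max = (2 × 936) / (π × 0.033^3) = 1.658 × 10⁷ Pa = 16.58 MPa
(b) τ_y = 0.577 × 140 = 80.78 MPa
  SF = τ_y/τ_max = 80.78 / 16.58 = 4.872
Final answer: (a) τ_max = 16.58 MPa, (b) SF = 4.872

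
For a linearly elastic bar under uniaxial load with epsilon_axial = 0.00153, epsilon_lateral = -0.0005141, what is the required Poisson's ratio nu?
Model: a linearly elastic bar under uniaxial load, so epsilon_lateral = -nu·epsilon_axial.
Solve for nu: nu = -epsilon_lateral / epsilon_axial.
Substitute:
  nu = -(-0.0005141) / 0.00153
  nu = 0.336
Final answer: nu = 0.336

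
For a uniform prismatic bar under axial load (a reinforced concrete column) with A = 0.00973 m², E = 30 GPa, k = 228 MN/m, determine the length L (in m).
Model: a uniform prismatic bar under axial load, so k = (A·E) / L.
Solve for L: L = (A·E) / k.
Convert to SI units:
  E = 30 GPa = 3 × 10¹⁰ Pa
  k = 228 MN/m = 2.28 × 10⁸ N/m
Substitute:
  L = (0.00973 × (3 × 10¹⁰)) / (2.28 × 10⁸)
  L = 1.28 m
Final answer: L = 1.28 m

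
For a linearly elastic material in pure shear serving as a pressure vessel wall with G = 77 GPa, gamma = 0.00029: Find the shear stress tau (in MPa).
Model: a linearly elastic material in pure shear, so tau = G·gamma.
Convert to SI units:
  G = 77 GPa = 7.7 × 10¹⁰ Pa
Substitute:
  tau = (7.7 × 10¹⁰) × 0.00029
  tau = 2.233 × 10⁷ Pa
Convert: tau = 2.233 × 10⁷ Pa = 22.33 MPa
Final answer: tau = 22.33 MPa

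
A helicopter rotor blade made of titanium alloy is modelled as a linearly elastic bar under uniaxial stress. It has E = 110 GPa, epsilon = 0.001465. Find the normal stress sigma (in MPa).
Model: a linearly elastic bar under uniaxial stress, so sigma = E·epsilon.
Convert to SI units:
  E = 110 GPa = 1.1 × 10¹¹ Pa
Substitute:
  sigma = (1.1 × 10¹¹) × 0.001465
  sigma = 1.612 × 10⁸ Pa
Convert: sigma = 1.612 × 10⁸ Pa = 161.2 MPa
Final answer: sigma = 161.2 MPa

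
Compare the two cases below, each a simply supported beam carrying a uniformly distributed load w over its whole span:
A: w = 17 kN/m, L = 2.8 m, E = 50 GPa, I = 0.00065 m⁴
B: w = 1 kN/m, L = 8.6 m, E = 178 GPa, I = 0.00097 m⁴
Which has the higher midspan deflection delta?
Model: a simply supported beam carrying a uniformly distributed load w over its whole span, so delta = (5·w·L^4) / (384·E·I) (SI units).
  A: delta = (5 × 17000 × 2.8^4) / (384 × (5 × 10¹⁰) × 0.00065) = 0.0004186 m = 0.4186 mm
  B: delta = (5 × 1000 × 8.6^4) / (384 × (1.78 × 10¹¹) × 0.00097) = 0.0004125 m = 0.4125 mm
0.4186 mm > 0.4125 mm, so A is larger.
Final answer: A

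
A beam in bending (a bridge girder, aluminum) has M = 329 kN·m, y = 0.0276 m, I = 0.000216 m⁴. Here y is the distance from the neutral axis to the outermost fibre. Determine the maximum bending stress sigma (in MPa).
Model: a beam in bending, so sigma = (M·y) / I.
Convert to SI units:
  M = 329 kN·m = 329000 N·m
Substitute:
  sigma = (329000 × 0.0276) / 0.000216
  sigma = 4.204 × 10⁷ Pa
Convert: sigma = 4.204 × 10⁷ Pa = 42.04 MPa
Final answer: sigma = 42.04 MPa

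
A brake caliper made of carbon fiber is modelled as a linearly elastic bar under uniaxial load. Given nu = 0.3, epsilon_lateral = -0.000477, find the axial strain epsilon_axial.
Model: a linearly elastic bar under uniaxial load, so epsilon_lateral = -nu·epsilon_axial.
Solve for epsilon_axial: epsilon_axial = -epsilon_lateral / nu.
Substitute:
  epsilon_axial = -(-0.000477) / 0.3
  epsilon_axial = 0.00159
Final answer: epsilon_axial = 0.00159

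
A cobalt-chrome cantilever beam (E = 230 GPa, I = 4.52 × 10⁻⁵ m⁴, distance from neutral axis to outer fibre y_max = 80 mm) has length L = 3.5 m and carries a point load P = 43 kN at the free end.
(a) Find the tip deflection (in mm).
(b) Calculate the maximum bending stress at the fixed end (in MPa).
(a) Tip deflection of a cantilever with an end point load: δ = P·L^3 / (3·E·I). Convert P = 43 kN = 43000 N, E = 230 GPa = 2.3 × 10¹¹ Pa.
  δ = (43000 × 3.5^3) / (3 × (2.3 × 10¹¹) × (4.52 × 10⁻⁵)) = 0.05911 m = 59.11 mm
(b) Maximum bending moment at the fixed end: M = P·L = 43000 × 3.5 = 150500 N·m. Convert y_max = 80 mm = 0.08 m.
  σ = M·y_max / I = (150500 × 0.08) / (4.52 × 10⁻⁵) = 2.664 × 10⁸ Pa = 266.4 MPa
Final answer: (a) δ = 59.11 mm, (b) σ = 266.4 MPa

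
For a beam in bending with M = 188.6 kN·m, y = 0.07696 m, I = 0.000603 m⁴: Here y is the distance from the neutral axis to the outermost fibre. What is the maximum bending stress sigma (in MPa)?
Model: a beam in bending, so sigma = (M·y) / I.
Convert to SI units:
  M = 188.6 kN·m = 188600 N·m
Substitute:
  sigma = (188600 × 0.07696) / 0.000603
  sigma = 2.407 × 10⁷ Pa
Convert: sigma = 2.407 × 10⁷ Pa = 24.07 MPa
Final answer: sigma = 24.07 MPa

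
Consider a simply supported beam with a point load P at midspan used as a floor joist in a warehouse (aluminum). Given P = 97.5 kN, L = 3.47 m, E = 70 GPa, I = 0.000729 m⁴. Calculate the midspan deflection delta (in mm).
Model: a simply supported beam with a point load P at midspan, so delta = (P·L^3) / (48·E·I).
Convert to SI units:
  P = 97.5 kN = 97500 N
  E = 70 GPa = 7 × 10¹⁰ Pa
Substitute:
  delta = (97500 × 3.47^3) / (48 × (7 × 10¹⁰) × 0.000729)
  delta = 0.001663 m
Convert: delta = 0.001663 m = 1.663 mm
Final answer: delta = 1.663 mm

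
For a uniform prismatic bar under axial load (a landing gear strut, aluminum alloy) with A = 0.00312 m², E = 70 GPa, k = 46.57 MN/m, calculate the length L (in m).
Model: a uniform prismatic bar under axial load, so k = (A·E) / L.
Solve for L: L = (A·E) / k.
Convert to SI units:
  E = 70 GPa = 7 × 10¹⁰ Pa
  k = 46.57 MN/m = 4.657 × 10⁷ N/m
Substitute:
  L = (0.00312 × (7 × 10¹⁰)) / (4.657 × 10⁷)
  L = 4.69 m
Final answer: L = 4.69 m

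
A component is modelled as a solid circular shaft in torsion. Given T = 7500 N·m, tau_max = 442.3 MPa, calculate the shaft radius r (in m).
Model: a solid circular shaft in torsion, so tau_max = (2·T) / (π·r^3).
Solve for r: r = ((2·T) / (π·tau_max))^(1/3).
Convert to SI units:
  tau_max = 442.3 MPa = 4.423 × 10⁸ Pa
Substitute:
  r = ((2 × 7500) / (π × (4.423 × 10⁸)))^(1/3)
  r = 0.0221 m
Final answer: r = 0.0221 m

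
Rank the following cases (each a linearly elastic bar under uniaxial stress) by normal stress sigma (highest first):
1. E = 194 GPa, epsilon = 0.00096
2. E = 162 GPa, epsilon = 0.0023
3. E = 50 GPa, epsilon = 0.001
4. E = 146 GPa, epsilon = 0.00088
Model: a linearly elastic bar under uniaxial stress, so sigma = E·epsilon (SI units).
  Case 1: sigma = (1.94 × 10¹¹) × 0.00096 = 1.862 × 10⁸ Pa = 186.2 MPa
  Case 2: sigma = (1.62 × 10¹¹) × 0.0023 = 3.726 × 10⁸ Pa = 372.6 MPa
  Case 3: sigma = (5 × 10¹⁰) × 0.001 = 5 × 10⁷ Pa = 50 MPa
  Case 4: sigma = (1.46 × 10¹¹) × 0.00088 = 1.285 × 10⁸ Pa = 128.5 MPa
Ordering: 372.6 MPa (case 2) > 186.2 MPa (case 1) > 128.5 MPa (case 4) > 50 MPa (case 3)
Final answer: 2, 1, 4, 3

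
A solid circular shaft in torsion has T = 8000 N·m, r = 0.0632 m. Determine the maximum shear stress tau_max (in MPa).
Model: a solid circular shaft in torsion, so tau_max = (2·T) / (π·r^3).
Substitute:
  tau_max = (2 × 8000) / (π × 0.0632^3)
  tau_max = 2.018 × 10⁷ Pa
Convert: tau_max = 2.018 × 10⁷ Pa = 20.18 MPa
Final answer: tau_max = 20.18 MPa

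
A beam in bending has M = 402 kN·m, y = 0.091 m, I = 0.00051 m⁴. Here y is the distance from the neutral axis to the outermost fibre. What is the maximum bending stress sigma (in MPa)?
Model: a beam in bending, so sigma = (M·y) / I.
Convert to SI units:
  M = 402 kN·m = 402000 N·m
Substitute:
  sigma = (402000 × 0.091) / 0.00051
  sigma = 7.173 × 10⁷ Pa
Convert: sigma = 7.173 × 10⁷ Pa = 71.73 MPa
Final answer: sigma = 71.73 MPa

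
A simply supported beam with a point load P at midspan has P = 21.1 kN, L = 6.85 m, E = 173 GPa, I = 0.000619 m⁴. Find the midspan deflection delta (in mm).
Model: a simply supported beam with a point load P at midspan, so delta = (P·L^3) / (48·E·I).
Convert to SI units:
  P = 21.1 kN = 21100 N
  E = 173 GPa = 1.73 × 10¹¹ Pa
Substitute:
  delta = (21100 × 6.85^3) / (48 × (1.73 × 10¹¹) × 0.000619)
  delta = 0.001319 m
Convert: delta = 0.001319 m = 1.319 mm
Final answer: delta = 1.319 mm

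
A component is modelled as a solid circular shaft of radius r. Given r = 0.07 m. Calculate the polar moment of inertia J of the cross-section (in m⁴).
Model: a solid circular shaft of radius r, so J = (π·r^4) / 2.
Substitute:
  J = (π × 0.07^4) / 2
  J = 3.771 × 10⁻⁵ m⁴
Final answer: J = 3.771 × 10⁻⁵ m⁴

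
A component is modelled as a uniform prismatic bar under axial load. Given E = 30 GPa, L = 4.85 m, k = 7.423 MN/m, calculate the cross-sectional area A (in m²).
Model: a uniform prismatic bar under axial load, so k = (A·E) / L.
Solve for A: A = (k·L) / E.
Convert to SI units:
  E = 30 GPa = 3 × 10¹⁰ Pa
  k = 7.423 MN/m = 7.423 × 10⁶ N/m
Substitute:
  A = ((7.423 × 10⁶) × 4.85) / (3 × 10¹⁰)
  A = 0.0012 m²
Final answer: A = 0.0012 m²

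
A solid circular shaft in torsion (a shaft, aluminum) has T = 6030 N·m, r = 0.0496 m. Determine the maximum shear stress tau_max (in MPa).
Model: a solid circular shaft in torsion, so tau_max = (2·T) / (π·r^3).
Substitute:
  tau_max = (2 × 6030) / (π × 0.0496^3)
  tau_max = 3.146 × 10⁷ Pa
Convert: tau_max = 3.146 × 10⁷ Pa = 31.46 MPa
Final answer: tau_max = 31.46 MPa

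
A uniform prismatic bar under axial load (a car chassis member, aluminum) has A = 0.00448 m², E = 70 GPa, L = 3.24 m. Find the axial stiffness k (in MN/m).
Model: a uniform prismatic bar under axial load, so k = (A·E) / L.
Convert to SI units:
  E = 70 GPa = 7 × 10¹⁰ Pa
Substitute:
  k = (0.00448 × (7 × 10¹⁰)) / 3.24
  k = 9.679 × 10⁷ N/m
Convert: k = 9.679 × 10⁷ N/m = 96.79 MN/m
Final answer: k = 96.79 MN/m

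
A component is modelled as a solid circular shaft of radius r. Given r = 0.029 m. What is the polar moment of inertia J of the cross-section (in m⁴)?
Model: a solid circular shaft of radius r, so J = (π·r^4) / 2.
Substitute:
  J = (π × 0.029^4) / 2
  J = 1.111 × 10⁻⁶ m⁴
Final answer: J = 1.111 × 10⁻⁶ m⁴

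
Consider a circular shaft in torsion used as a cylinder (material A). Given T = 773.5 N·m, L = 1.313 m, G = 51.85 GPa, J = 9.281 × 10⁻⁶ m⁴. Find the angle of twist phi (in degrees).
Model: a circular shaft in torsion, so phi = (T·L) / (G·J).
Convert to SI units:
  G = 51.85 GPa = 5.185 × 10¹⁰ Pa
Substitute:
  phi = (773.5 × 1.313) / ((5.185 × 10¹⁰) × (9.281 × 10⁻⁶))
  phi = 0.00211 rad
Convert to degrees: phi = 0.00211 × 180/π = 0.1209°
Final answer: phi = 0.1209°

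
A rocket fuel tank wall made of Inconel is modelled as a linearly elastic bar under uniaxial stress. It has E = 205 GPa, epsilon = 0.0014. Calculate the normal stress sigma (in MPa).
Model: a linearly elastic bar under uniaxial stress, so sigma = E·epsilon.
Convert to SI units:
  E = 205 GPa = 2.05 × 10¹¹ Pa
Substitute:
  sigma = (2.05 × 10¹¹) × 0.0014
  sigma = 2.87 × 10⁸ Pa
Convert: sigma = 2.87 × 10⁸ Pa = 287 MPa
Final answer: sigma = 287 MPa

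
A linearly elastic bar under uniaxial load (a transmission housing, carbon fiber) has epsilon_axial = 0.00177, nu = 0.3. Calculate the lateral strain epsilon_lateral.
Model: a linearly elastic bar under uniaxial load, so epsilon_lateral = -nu·epsilon_axial.
Substitute:
  epsilon_lateral = -(0.3 × 0.00177)
  epsilon_lateral = -0.000531
Final answer: epsilon_lateral = -0.000531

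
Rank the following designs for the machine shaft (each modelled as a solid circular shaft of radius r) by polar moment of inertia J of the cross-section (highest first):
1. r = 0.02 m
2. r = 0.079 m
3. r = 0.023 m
Model: a solid circular shaft of radius r, so J = (π·r^4) / 2 (SI units).
  Case 1: J = (π × 0.02^4) / 2 = 2.513 × 10⁻⁷ m⁴
  Case 2: J = (π × 0.079^4) / 2 = 6.118 × 10⁻⁵ m⁴
  Case 3: J = (π × 0.023^4) / 2 = 4.396 × 10⁻⁷ m⁴
Ordering: 6.118 × 10⁻⁵ m⁴ (case 2) > 4.396 × 10⁻⁷ m⁴ (case 3) > 2.513 × 10⁻⁷ m⁴ (case 1)
Final answer: 2, 3, 1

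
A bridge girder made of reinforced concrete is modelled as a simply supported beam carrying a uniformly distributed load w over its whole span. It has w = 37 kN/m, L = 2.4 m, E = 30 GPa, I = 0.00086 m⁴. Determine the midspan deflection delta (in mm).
Model: a simply supported beam carrying a uniformly distributed load w over its whole span, so delta = (5·w·L^4) / (384·E·I).
Convert to SI units:
  w = 37 kN/m = 37000 N/m
  E = 30 GPa = 3 × 10¹⁰ Pa
Substitute:
  delta = (5 × 37000 × 2.4^4) / (384 × (3 × 10¹⁰) × 0.00086)
  delta = 0.0006195 m
Convert: delta = 0.0006195 m = 0.6195 mm
Final answer: delta = 0.6195 mm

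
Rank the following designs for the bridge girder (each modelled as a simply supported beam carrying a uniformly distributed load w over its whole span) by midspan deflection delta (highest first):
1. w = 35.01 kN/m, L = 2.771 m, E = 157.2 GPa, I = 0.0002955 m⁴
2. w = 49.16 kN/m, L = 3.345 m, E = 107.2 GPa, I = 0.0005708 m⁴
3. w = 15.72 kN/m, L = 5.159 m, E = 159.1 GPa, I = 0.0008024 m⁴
Model: a simply supported beam carrying a uniformly distributed load w over its whole span, so delta = (5·w·L^4) / (384·E·I) (SI units).
  Case 1: delta = (5 × 35010 × 2.771^4) / (384 × (1.572 × 10¹¹) × 0.0002955) = 0.0005786 m = 0.5786 mm
  Case 2: delta = (5 × 49160 × 3.345^4) / (384 × (1.072 × 10¹¹) × 0.0005708) = 0.00131 m = 1.31 mm
  Case 3: delta = (5 × 15720 × 5.159^4) / (384 × (1.591 × 10¹¹) × 0.0008024) = 0.001136 m = 1.136 mm
Ordering: 1.31 mm (case 2) > 1.136 mm (case 3) > 0.5786 mm (case 1)
Final answer: 2, 3, 1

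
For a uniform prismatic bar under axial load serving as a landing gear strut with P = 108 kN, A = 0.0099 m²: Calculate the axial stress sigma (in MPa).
Model: a uniform prismatic bar under axial load, so sigma = P / A.
Convert to SI units:
  P = 108 kN = 108000 N
Substitute:
  sigma = 108000 / 0.0099
  sigma = 1.091 × 10⁷ Pa
Convert: sigma = 1.091 × 10⁷ Pa = 10.91 MPa
Final answer: sigma = 10.91 MPa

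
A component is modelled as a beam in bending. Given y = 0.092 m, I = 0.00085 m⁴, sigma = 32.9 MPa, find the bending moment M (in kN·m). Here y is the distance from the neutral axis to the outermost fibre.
Model: a beam in bending, so sigma = (M·y) / I.
Solve for M: M = (sigma·I) / y.
Convert to SI units:
  sigma = 32.9 MPa = 3.29 × 10⁷ Pa
Substitute:
  M = ((3.29 × 10⁷) × 0.00085) / 0.092
  M = 304000 N·m
Convert: M = 304000 N·m = 304 kN·m
Final answer: M = 304 kN·m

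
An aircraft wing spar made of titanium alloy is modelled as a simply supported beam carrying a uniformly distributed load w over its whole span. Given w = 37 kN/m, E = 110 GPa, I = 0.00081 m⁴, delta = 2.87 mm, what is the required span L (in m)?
Model: a simply supported beam carrying a uniformly distributed load w over its whole span, so delta = (5·w·L^4) / (384·E·I).
Solve for L: L = ((384·delta·E·I) / (5·w))^(1/4).
Convert to SI units:
  w = 37 kN/m = 37000 N/m
  E = 110 GPa = 1.1 × 10¹¹ Pa
  delta = 2.87 mm = 0.00287 m
Substitute:
  L = ((384 × 0.00287 × (1.1 × 10¹¹) × 0.00081) / (5 × 37000))^(1/4)
  L = 4.8 m
Final answer: L = 4.8 m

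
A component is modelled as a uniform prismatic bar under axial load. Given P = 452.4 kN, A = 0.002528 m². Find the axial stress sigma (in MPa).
Model: a uniform prismatic bar under axial load, so sigma = P / A.
Convert to SI units:
  P = 452.4 kN = 452400 N
Substitute:
  sigma = 452400 / 0.002528
  sigma = 1.79 × 10⁸ Pa
Convert: sigma = 1.79 × 10⁸ Pa = 179 MPa
Final answer: sigma = 179 MPa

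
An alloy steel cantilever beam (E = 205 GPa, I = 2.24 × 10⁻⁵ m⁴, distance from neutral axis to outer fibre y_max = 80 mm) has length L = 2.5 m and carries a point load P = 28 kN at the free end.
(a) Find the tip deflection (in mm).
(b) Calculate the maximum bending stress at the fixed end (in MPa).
(a) Tip deflection of a cantilever with an end point load: δ = P·L^3 / (3·E·I). Convert P = 28 kN = 28000 N, E = 205 GPa = 2.05 × 10¹¹ Pa.
  δ = (28000 × 2.5^3) / (3 × (2.05 × 10¹¹) × (2.24 × 10⁻⁵)) = 0.03176 m = 31.76 mm
(b) Maximum bending moment at the fixed end: M = P·L = 28000 × 2.5 = 70000 N·m. Convert y_max = 80 mm = 0.08 m.
  σ = M·y_max / I = (70000 × 0.08) / (2.24 × 10⁻⁵) = 2.5 × 10⁸ Pa = 250 MPa
Final answer: (a) δ = 31.76 mm, (b) σ = 250 MPa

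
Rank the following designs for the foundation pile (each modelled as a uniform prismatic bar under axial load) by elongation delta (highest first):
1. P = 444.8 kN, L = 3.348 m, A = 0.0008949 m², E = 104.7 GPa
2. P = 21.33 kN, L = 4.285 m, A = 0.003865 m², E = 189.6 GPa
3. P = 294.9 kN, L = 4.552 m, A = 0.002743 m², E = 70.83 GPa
Model: a uniform prismatic bar under axial load, so delta = (P·L) / (A·E) (SI units).
  Case 1: delta = (444800 × 3.348) / (0.0008949 × (1.047 × 10¹¹)) = 0.01589 m = 15.89 mm
  Case 2: delta = (21330 × 4.285) / (0.003865 × (1.896 × 10¹¹)) = 0.0001247 m = 0.1247 mm
  Case 3: delta = (294900 × 4.552) / (0.002743 × (7.083 × 10¹⁰)) = 0.006909 m = 6.909 mm
Ordering: 15.89 mm (case 1) > 6.909 mm (case 3) > 0.1247 mm (case 2)
Final answer: 1, 3, 2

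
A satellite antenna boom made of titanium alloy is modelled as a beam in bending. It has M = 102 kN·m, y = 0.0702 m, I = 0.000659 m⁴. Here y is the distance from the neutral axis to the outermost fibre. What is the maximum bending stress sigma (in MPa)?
Model: a beam in bending, so sigma = (M·y) / I.
Convert to SI units:
  M = 102 kN·m = 102000 N·m
Substitute:
  sigma = (102000 × 0.0702) / 0.000659
  sigma = 1.087 × 10⁷ Pa
Convert: sigma = 1.087 × 10⁷ Pa = 10.87 MPa
Final answer: sigma = 10.87 MPa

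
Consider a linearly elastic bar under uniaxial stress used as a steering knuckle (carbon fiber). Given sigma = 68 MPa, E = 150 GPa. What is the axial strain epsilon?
Model: a linearly elastic bar under uniaxial stress, so epsilon = sigma / E.
Convert to SI units:
  sigma = 68 MPa = 6.8 × 10⁷ Pa
  E = 150 GPa = 1.5 × 10¹¹ Pa
Substitute:
  epsilon = (6.8 × 10⁷) / (1.5 × 10¹¹)
  epsilon = 0.0004533
Final answer: epsilon = 0.0004533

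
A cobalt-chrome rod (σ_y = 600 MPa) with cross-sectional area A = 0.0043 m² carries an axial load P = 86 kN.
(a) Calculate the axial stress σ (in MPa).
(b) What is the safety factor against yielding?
(a) Axial stress σ = P/A. Convert P = 86 kN = 86000 N.
  σ = 86000 / 0.0043 = 2 × 10⁷ Pa = 20 MPa
(b) Safety factor SF = σ_y/σ = 600 / 20 = 30
Final answer: (a) σ = 20 MPa, (b) SF = 30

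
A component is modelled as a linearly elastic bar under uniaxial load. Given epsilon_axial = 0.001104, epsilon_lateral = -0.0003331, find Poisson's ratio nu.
Model: a linearly elastic bar under uniaxial load, so epsilon_lateral = -nu·epsilon_axial.
Solve for nu: nu = -epsilon_lateral / epsilon_axial.
Substitute:
  nu = -(-0.0003331) / 0.001104
  nu = 0.3017
Final answer: nu = 0.3017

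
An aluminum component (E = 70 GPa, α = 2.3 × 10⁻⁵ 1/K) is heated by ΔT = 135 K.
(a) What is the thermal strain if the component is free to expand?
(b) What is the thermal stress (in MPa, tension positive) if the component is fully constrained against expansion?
(a) Free thermal strain ε_th = α·ΔT = (2.3 × 10⁻⁵) × 135 = 0.003105
(b) Fully constrained, the expansion is suppressed, so σ = -E·α·ΔT. Convert E = 70 GPa = 7 × 10¹⁰ Pa.
  σ = -(7 × 10¹⁰) × (2.3 × 10⁻⁵) × 135 = -2.174 × 10⁸ Pa = -217.4 MPa (compressive)
Final answer: (a) ε_th = 0.003105, (b) σ = -217.4 MPa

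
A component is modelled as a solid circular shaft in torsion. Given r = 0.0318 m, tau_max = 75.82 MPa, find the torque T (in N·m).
Model: a solid circular shaft in torsion, so tau_max = (2·T) / (π·r^3).
Solve for T: T = (π·tau_max·r^3) / 2.
Convert to SI units:
  tau_max = 75.82 MPa = 7.582 × 10⁷ Pa
Substitute:
  T = (π × (7.582 × 10⁷) × 0.0318^3) / 2
  T = 3830 N·m
Final answer: T = 3830 N·m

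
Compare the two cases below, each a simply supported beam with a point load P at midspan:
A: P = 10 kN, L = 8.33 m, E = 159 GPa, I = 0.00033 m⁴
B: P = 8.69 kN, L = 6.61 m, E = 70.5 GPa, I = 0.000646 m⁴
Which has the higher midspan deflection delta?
Model: a simply supported beam with a point load P at midspan, so delta = (P·L^3) / (48·E·I) (SI units).
  A: delta = (10000 × 8.33^3) / (48 × (1.59 × 10¹¹) × 0.00033) = 0.002295 m = 2.295 mm
  B: delta = (8690 × 6.61^3) / (48 × (7.05 × 10¹⁰) × 0.000646) = 0.001148 m = 1.148 mm
2.295 mm > 1.148 mm, so A is larger.
Final answer: A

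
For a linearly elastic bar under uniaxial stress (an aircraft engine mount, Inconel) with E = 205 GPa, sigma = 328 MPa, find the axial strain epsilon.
Model: a linearly elastic bar under uniaxial stress, so sigma = E·epsilon.
Solve for epsilon: epsilon = sigma / E.
Convert to SI units:
  E = 205 GPa = 2.05 × 10¹¹ Pa
  sigma = 328 MPa = 3.28 × 10⁸ Pa
Substitute:
  epsilon = (3.28 × 10⁸) / (2.05 × 10¹¹)
  epsilon = 0.0016
Final answer: epsilon = 0.0016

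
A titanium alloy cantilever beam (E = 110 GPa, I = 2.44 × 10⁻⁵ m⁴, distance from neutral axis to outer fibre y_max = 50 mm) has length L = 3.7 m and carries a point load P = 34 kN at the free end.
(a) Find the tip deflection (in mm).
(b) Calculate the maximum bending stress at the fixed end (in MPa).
(a) Tip deflection of a cantilever with an end point load: δ = P·L^3 / (3·E·I). Convert P = 34 kN = 34000 N, E = 110 GPa = 1.1 × 10¹¹ Pa.
  δ = (34000 × 3.7^3) / (3 × (1.1 × 10¹¹) × (2.44 × 10⁻⁵)) = 0.2139 m = 213.9 mm
(b) Maximum bending moment at the fixed end: M = P·L = 34000 × 3.7 = 125800 N·m. Convert y_max = 50 mm = 0.05 m.
  σ = M·y_max / I = (125800 × 0.05) / (2.44 × 10⁻⁵) = 2.578 × 10⁸ Pa = 257.8 MPa
Final answer: (a) δ = 213.9 mm, (b) σ = 257.8 MPa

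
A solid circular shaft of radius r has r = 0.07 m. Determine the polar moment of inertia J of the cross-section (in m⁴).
Model: a solid circular shaft of radius r, so J = (π·r^4) / 2.
Substitute:
  J = (π × 0.07^4) / 2
  J = 3.771 × 10⁻⁵ m⁴
Final answer: J = 3.771 × 10⁻⁵ m⁴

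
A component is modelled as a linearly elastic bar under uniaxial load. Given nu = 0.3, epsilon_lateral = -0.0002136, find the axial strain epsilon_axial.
Model: a linearly elastic bar under uniaxial load, so epsilon_lateral = -nu·epsilon_axial.
Solve for epsilon_axial: epsilon_axial = -epsilon_lateral / nu.
Substitute:
  epsilon_axial = -(-0.0002136) / 0.3
  epsilon_axial = 0.000712
Final answer: epsilon_axial = 0.000712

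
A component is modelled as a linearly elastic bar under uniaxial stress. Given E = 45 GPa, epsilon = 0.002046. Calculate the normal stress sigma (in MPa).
Model: a linearly elastic bar under uniaxial stress, so sigma = E·epsilon.
Convert to SI units:
  E = 45 GPa = 4.5 × 10¹⁰ Pa
Substitute:
  sigma = (4.5 × 10¹⁰) × 0.002046
  sigma = 9.207 × 10⁷ Pa
Convert: sigma = 9.207 × 10⁷ Pa = 92.07 MPa
Final answer: sigma = 92.07 MPa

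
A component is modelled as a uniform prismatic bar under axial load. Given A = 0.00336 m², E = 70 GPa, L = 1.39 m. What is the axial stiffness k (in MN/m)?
Model: a uniform prismatic bar under axial load, so k = (A·E) / L.
Convert to SI units:
  E = 70 GPa = 7 × 10¹⁰ Pa
Substitute:
  k = (0.00336 × (7 × 10¹⁰)) / 1.39
  k = 1.692 × 10⁸ N/m
Convert: k = 1.692 × 10⁸ N/m = 169.2 MN/m
Final answer: k = 169.2 MN/m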